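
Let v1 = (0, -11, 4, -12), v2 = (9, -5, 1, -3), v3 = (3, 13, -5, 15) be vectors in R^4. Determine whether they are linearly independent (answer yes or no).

Form the matrix with these vectors as rows and row reduce.
Swap R1 ↔ R2
R3 ← R3 − (1/3)·R1: [0, 44/3, -16/3, 16]
R3 ← R3 + (4/3)·R2: [0, 0, 0, 0]
2 nonzero rows, so the 3 vectors span a space of dimension 2.
Since 2 < 3, the vectors are linearly dependent.

no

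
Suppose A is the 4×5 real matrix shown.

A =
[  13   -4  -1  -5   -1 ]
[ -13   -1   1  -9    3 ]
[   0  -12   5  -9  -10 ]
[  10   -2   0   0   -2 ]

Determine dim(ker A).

Row reduce to echelon form.
R2 ← R2 + R1: [0, -5, 0, -14, 2]
R4 ← R4 − (10/13)·R1: [0, 14/13, 10/13, 50/13, -16/13]
R3 ← R3 − (12/5)·R2: [0, 0, 5, 123/5, -74/5]
R4 ← R4 + (14/65)·R2: [0, 0, 10/13, 54/65, -4/5]
R4 ← R4 − (2/13)·R3: [0, 0, 0, -192/65, 96/65]
4 nonzero rows, so rank(A) = 4.
A has 5 columns; by rank–nullity, nullity = 5 − 4 = 1.

1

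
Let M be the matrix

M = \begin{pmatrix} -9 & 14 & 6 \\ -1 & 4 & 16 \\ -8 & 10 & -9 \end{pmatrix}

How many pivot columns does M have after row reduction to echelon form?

3

Row reduce to echelon form.
R2 ← R2 − (1/9)·R1: [0, 22/9, 46/3]
R3 ← R3 − (8/9)·R1: [0, -22/9, -43/3]
R3 ← R3 + R2: [0, 0, 1]
Echelon form has 3 nonzero rows, so rank(M) = 3.
Each nonzero row contributes one pivot column: 3 pivot columns.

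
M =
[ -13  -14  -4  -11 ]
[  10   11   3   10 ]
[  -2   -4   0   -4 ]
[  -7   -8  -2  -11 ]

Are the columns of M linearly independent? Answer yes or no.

no

Row reduce M to echelon form.
R2 ← R2 + (10/13)·R1: [0, 3/13, -1/13, 20/13]
R3 ← R3 − (2/13)·R1: [0, -24/13, 8/13, -30/13]
R4 ← R4 − (7/13)·R1: [0, -6/13, 2/13, -66/13]
R3 ← R3 + (8)·R2: [0, 0, 0, 10]
R4 ← R4 + (2)·R2: [0, 0, 0, -2]
R4 ← R4 + (1/5)·R3: [0, 0, 0, 0]
3 pivots among 4 columns.
Only 3 < 4 pivot columns, so the columns are linearly dependent.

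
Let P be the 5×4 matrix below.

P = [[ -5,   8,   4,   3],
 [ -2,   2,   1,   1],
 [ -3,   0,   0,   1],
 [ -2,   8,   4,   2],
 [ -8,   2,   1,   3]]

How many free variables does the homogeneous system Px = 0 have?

Row reduce to echelon form.
R2 ← R2 − (2/5)·R1: [0, -6/5, -3/5, -1/5]
R3 ← R3 − (3/5)·R1: [0, -24/5, -12/5, -4/5]
R4 ← R4 − (2/5)·R1: [0, 24/5, 12/5, 4/5]
R5 ← R5 − (8/5)·R1: [0, -54/5, -27/5, -9/5]
R3 ← R3 − (4)·R2: [0, 0, 0, 0]
R4 ← R4 + (4)·R2: [0, 0, 0, 0]
R5 ← R5 − (9)·R2: [0, 0, 0, 0]
2 nonzero rows, so rank(P) = 2.
P has 4 columns; by rank–nullity, nullity = 4 − 2 = 2.

2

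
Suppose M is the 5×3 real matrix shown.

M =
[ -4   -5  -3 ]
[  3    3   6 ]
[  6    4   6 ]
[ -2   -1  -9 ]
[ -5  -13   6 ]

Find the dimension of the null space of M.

Row reduce to echelon form.
R2 ← R2 + (3/4)·R1: [0, -3/4, 15/4]
R3 ← R3 + (3/2)·R1: [0, -7/2, 3/2]
R4 ← R4 − (1/2)·R1: [0, 3/2, -15/2]
R5 ← R5 − (5/4)·R1: [0, -27/4, 39/4]
R3 ← R3 − (14/3)·R2: [0, 0, -16]
R4 ← R4 + (2)·R2: [0, 0, 0]
R5 ← R5 − (9)·R2: [0, 0, -24]
R5 ← R5 − (3/2)·R3: [0, 0, 0]
3 nonzero rows, so rank(M) = 3.
M has 3 columns; by rank–nullity, nullity = 3 − 3 = 0.

0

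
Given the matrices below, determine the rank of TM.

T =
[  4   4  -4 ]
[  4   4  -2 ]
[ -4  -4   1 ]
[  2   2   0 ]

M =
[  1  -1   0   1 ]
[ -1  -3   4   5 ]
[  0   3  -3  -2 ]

2

First compute TM:
[[  0, -28,  28,  32],
 [  0, -22,  22,  28],
 [  0,  19, -19, -26],
 [  0,  -8,   8,  12]]
Now row reduce the product.
R2 ← R2 − (11/14)·R1: [0, 0, 0, 20/7]
R3 ← R3 + (19/28)·R1: [0, 0, 0, -30/7]
R4 ← R4 − (2/7)·R1: [0, 0, 0, 20/7]
R3 ← R3 + (3/2)·R2: [0, 0, 0, 0]
R4 ← R4 − R2: [0, 0, 0, 0]
2 nonzero rows, so rank(TM) = 2.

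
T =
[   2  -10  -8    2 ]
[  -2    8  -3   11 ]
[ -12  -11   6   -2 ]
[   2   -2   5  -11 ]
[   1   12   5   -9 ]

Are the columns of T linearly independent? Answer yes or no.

yes

Row reduce T to echelon form.
R2 ← R2 + R1: [0, -2, -11, 13]
R3 ← R3 + (6)·R1: [0, -71, -42, 10]
R4 ← R4 − R1: [0, 8, 13, -13]
R5 ← R5 − (1/2)·R1: [0, 17, 9, -10]
R3 ← R3 − (71/2)·R2: [0, 0, 697/2, -903/2]
R4 ← R4 + (4)·R2: [0, 0, -31, 39]
R5 ← R5 + (17/2)·R2: [0, 0, -169/2, 201/2]
R4 ← R4 + (62/697)·R3: [0, 0, 0, -810/697]
R5 ← R5 + (169/697)·R3: [0, 0, 0, -6255/697]
R5 ← R5 − (139/18)·R4: [0, 0, 0, 0]
4 pivots among 4 columns.
Every column is a pivot column, so the columns are linearly independent.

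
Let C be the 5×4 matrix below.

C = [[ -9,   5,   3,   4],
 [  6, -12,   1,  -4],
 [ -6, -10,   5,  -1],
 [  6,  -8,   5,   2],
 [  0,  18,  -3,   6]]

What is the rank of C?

Row reduce to echelon form.
R2 ← R2 + (2/3)·R1: [0, -26/3, 3, -4/3]
R3 ← R3 − (2/3)·R1: [0, -40/3, 3, -11/3]
R4 ← R4 + (2/3)·R1: [0, -14/3, 7, 14/3]
R3 ← R3 − (20/13)·R2: [0, 0, -21/13, -21/13]
R4 ← R4 − (7/13)·R2: [0, 0, 70/13, 70/13]
R5 ← R5 + (27/13)·R2: [0, 0, 42/13, 42/13]
R4 ← R4 + (10/3)·R3: [0, 0, 0, 0]
R5 ← R5 + (2)·R3: [0, 0, 0, 0]
Echelon form has 3 nonzero rows, so rank(C) = 3.

3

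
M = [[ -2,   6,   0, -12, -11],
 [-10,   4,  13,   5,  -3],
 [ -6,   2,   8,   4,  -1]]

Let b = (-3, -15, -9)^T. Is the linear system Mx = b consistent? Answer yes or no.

Row reduce the augmented matrix [M | b].
R2 ← R2 − (5)·R1: [0, -26, 13, 65, 52, 0]
R3 ← R3 − (3)·R1: [0, -16, 8, 40, 32, 0]
R3 ← R3 − (8/13)·R2: [0, 0, 0, 0, 0, 0]
The echelon form has 2 nonzero rows, and every pivot lies in the first 5 columns, so rank(M) = rank([M|b]) = 2.
The system is consistent.

yes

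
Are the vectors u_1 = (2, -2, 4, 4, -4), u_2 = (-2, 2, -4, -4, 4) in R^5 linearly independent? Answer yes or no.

no

Form the matrix with these vectors as rows and row reduce.
R2 ← R2 + R1: [0, 0, 0, 0, 0]
1 nonzero row, so the 2 vectors span a space of dimension 1.
Since 1 < 2, the vectors are linearly dependent.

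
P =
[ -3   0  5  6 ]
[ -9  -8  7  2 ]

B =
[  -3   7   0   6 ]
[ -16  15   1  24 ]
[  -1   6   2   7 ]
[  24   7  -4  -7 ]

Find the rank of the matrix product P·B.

2

First compute PB:
[[148,  51, -14, -25],
 [196, -127,  -2, -211]]
Now row reduce the product.
R2 ← R2 − (49/37)·R1: [0, -7198/37, 612/37, -6582/37]
2 nonzero rows, so rank(PB) = 2.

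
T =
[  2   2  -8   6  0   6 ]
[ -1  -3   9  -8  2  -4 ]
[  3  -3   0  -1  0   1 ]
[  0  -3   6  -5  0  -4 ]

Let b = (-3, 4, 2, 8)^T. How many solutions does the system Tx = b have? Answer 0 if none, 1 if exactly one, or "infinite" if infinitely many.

0

Row reduce the augmented matrix [T | b].
R2 ← R2 + (1/2)·R1: [0, -2, 5, -5, 2, -1, 5/2]
R3 ← R3 − (3/2)·R1: [0, -6, 12, -10, 0, -8, 13/2]
R3 ← R3 − (3)·R2: [0, 0, -3, 5, -6, -5, -1]
R4 ← R4 − (3/2)·R2: [0, 0, -3/2, 5/2, -3, -5/2, 17/4]
R4 ← R4 − (1/2)·R3: [0, 0, 0, 0, 0, 0, 19/4]
The echelon form has 4 nonzero rows; the last pivot sits in the augmented column, so rank(T) = 3 but rank([T|b]) = 4.
Since the ranks differ, the system is inconsistent.
It has no solutions.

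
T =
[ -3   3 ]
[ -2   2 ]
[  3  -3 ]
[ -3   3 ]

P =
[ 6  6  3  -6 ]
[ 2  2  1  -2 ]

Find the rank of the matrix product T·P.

First compute TP:
[[-12, -12,  -6,  12],
 [ -8,  -8,  -4,   8],
 [ 12,  12,   6, -12],
 [-12, -12,  -6,  12]]
Now row reduce the product.
R2 ← R2 − (2/3)·R1: [0, 0, 0, 0]
R3 ← R3 + R1: [0, 0, 0, 0]
R4 ← R4 − R1: [0, 0, 0, 0]
1 nonzero row, so rank(TP) = 1.

1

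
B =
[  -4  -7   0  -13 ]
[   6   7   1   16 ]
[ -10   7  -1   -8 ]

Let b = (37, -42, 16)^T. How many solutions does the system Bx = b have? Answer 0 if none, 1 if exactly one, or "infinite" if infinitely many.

infinite

Row reduce the augmented matrix [B | b].
R2 ← R2 + (3/2)·R1: [0, -7/2, 1, -7/2, 27/2]
R3 ← R3 − (5/2)·R1: [0, 49/2, -1, 49/2, -153/2]
R3 ← R3 + (7)·R2: [0, 0, 6, 0, 18]
The echelon form has 3 nonzero rows, and every pivot lies in the first 4 columns, so rank(B) = rank([B|b]) = 3.
The system is consistent.
rank = 3 < 4 unknowns, so there are infinitely many solutions.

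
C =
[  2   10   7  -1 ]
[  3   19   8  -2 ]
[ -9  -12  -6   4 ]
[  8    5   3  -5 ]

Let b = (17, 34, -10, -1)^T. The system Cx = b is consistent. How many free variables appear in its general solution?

Row reduce the augmented matrix [C | b].
R2 ← R2 − (3/2)·R1: [0, 4, -5/2, -1/2, 17/2]
R3 ← R3 + (9/2)·R1: [0, 33, 51/2, -1/2, 133/2]
R4 ← R4 − (4)·R1: [0, -35, -25, -1, -69]
R3 ← R3 − (33/4)·R2: [0, 0, 369/8, 29/8, -29/8]
R4 ← R4 + (35/4)·R2: [0, 0, -375/8, -43/8, 43/8]
R4 ← R4 + (125/123)·R3: [0, 0, 0, -208/123, 208/123]
The echelon form has 4 nonzero rows, and every pivot lies in the first 4 columns, so rank(C) = rank([C|b]) = 4.
The system is consistent.
Free variables = (unknowns) − (rank) = 4 − 4 = 0.

0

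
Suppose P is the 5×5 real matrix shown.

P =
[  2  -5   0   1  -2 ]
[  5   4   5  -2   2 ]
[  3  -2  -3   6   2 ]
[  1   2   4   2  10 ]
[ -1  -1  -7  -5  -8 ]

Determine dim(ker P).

0

Row reduce to echelon form.
R2 ← R2 − (5/2)·R1: [0, 33/2, 5, -9/2, 7]
R3 ← R3 − (3/2)·R1: [0, 11/2, -3, 9/2, 5]
R4 ← R4 − (1/2)·R1: [0, 9/2, 4, 3/2, 11]
R5 ← R5 + (1/2)·R1: [0, -7/2, -7, -9/2, -9]
R3 ← R3 − (1/3)·R2: [0, 0, -14/3, 6, 8/3]
R4 ← R4 − (3/11)·R2: [0, 0, 29/11, 30/11, 100/11]
R5 ← R5 + (7/33)·R2: [0, 0, -196/33, -60/11, -248/33]
R4 ← R4 + (87/154)·R3: [0, 0, 0, 471/77, 816/77]
R5 ← R5 − (14/11)·R3: [0, 0, 0, -144/11, -120/11]
R5 ← R5 + (336/157)·R4: [0, 0, 0, 0, 1848/157]
5 nonzero rows, so rank(P) = 5.
P has 5 columns; by rank–nullity, nullity = 5 − 5 = 0.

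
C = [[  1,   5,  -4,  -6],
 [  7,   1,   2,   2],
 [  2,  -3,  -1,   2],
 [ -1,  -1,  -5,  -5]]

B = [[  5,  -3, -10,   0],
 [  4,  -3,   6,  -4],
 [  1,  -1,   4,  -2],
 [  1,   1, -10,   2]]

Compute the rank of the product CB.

First compute CB:
[[ 15, -20,  64, -24],
 [ 43, -24, -76,  -4],
 [ -1,   6, -62,  18],
 [-19,   6,  34,   4]]
Now row reduce the product.
R2 ← R2 − (43/15)·R1: [0, 100/3, -3892/15, 324/5]
R3 ← R3 + (1/15)·R1: [0, 14/3, -866/15, 82/5]
R4 ← R4 + (19/15)·R1: [0, -58/3, 1726/15, -132/5]
R3 ← R3 − (7/50)·R2: [0, 0, -2676/125, 916/125]
R4 ← R4 + (29/50)·R2: [0, 0, -4428/125, 1398/125]
R4 ← R4 − (369/223)·R3: [0, 0, 0, -210/223]
4 nonzero rows, so rank(CB) = 4.

4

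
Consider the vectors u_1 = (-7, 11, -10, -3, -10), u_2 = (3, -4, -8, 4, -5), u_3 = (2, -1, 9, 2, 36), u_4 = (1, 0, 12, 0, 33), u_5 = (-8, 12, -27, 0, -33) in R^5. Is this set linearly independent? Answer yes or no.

Form the matrix with these vectors as rows and row reduce.
R2 ← R2 + (3/7)·R1: [0, 5/7, -86/7, 19/7, -65/7]
R3 ← R3 + (2/7)·R1: [0, 15/7, 43/7, 8/7, 232/7]
R4 ← R4 + (1/7)·R1: [0, 11/7, 74/7, -3/7, 221/7]
R5 ← R5 − (8/7)·R1: [0, -4/7, -109/7, 24/7, -151/7]
R3 ← R3 − (3)·R2: [0, 0, 43, -7, 61]
R4 ← R4 − (11/5)·R2: [0, 0, 188/5, -32/5, 52]
R5 ← R5 + (4/5)·R2: [0, 0, -127/5, 28/5, -29]
R4 ← R4 − (188/215)·R3: [0, 0, 0, -12/43, -288/215]
R5 ← R5 + (127/215)·R3: [0, 0, 0, 63/43, 1512/215]
R5 ← R5 + (21/4)·R4: [0, 0, 0, 0, 0]
4 nonzero rows, so the 5 vectors span a space of dimension 4.
Since 4 < 5, the vectors are linearly dependent.

no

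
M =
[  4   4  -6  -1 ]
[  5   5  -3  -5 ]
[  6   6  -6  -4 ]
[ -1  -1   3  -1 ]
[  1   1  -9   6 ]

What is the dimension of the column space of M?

2

Row reduce to echelon form.
R2 ← R2 − (5/4)·R1: [0, 0, 9/2, -15/4]
R3 ← R3 − (3/2)·R1: [0, 0, 3, -5/2]
R4 ← R4 + (1/4)·R1: [0, 0, 3/2, -5/4]
R5 ← R5 − (1/4)·R1: [0, 0, -15/2, 25/4]
R3 ← R3 − (2/3)·R2: [0, 0, 0, 0]
R4 ← R4 − (1/3)·R2: [0, 0, 0, 0]
R5 ← R5 + (5/3)·R2: [0, 0, 0, 0]
Echelon form has 2 nonzero rows, so rank(M) = 2.
The column space has dimension equal to the rank: 2.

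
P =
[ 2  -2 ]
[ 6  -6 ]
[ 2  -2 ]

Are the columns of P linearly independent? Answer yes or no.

Row reduce P to echelon form.
R2 ← R2 − (3)·R1: [0, 0]
R3 ← R3 − R1: [0, 0]
1 pivot among 2 columns.
Only 1 < 2 pivot columns, so the columns are linearly dependent.

no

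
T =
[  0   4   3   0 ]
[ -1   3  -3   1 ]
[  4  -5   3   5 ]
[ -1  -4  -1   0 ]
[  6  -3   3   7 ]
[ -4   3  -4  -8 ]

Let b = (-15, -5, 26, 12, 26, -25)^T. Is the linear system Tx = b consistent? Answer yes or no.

Row reduce the augmented matrix [T | b].
Swap R1 ↔ R2
R3 ← R3 + (4)·R1: [0, 7, -9, 9, 6]
R4 ← R4 − R1: [0, -7, 2, -1, 17]
R5 ← R5 + (6)·R1: [0, 15, -15, 13, -4]
R6 ← R6 − (4)·R1: [0, -9, 8, -12, -5]
R3 ← R3 − (7/4)·R2: [0, 0, -57/4, 9, 129/4]
R4 ← R4 + (7/4)·R2: [0, 0, 29/4, -1, -37/4]
R5 ← R5 − (15/4)·R2: [0, 0, -105/4, 13, 209/4]
R6 ← R6 + (9/4)·R2: [0, 0, 59/4, -12, -155/4]
R4 ← R4 + (29/57)·R3: [0, 0, 0, 68/19, 136/19]
R5 ← R5 − (35/19)·R3: [0, 0, 0, -68/19, -136/19]
R6 ← R6 + (59/57)·R3: [0, 0, 0, -51/19, -102/19]
R5 ← R5 + R4: [0, 0, 0, 0, 0]
R6 ← R6 + (3/4)·R4: [0, 0, 0, 0, 0]
The echelon form has 4 nonzero rows, and every pivot lies in the first 4 columns, so rank(T) = rank([T|b]) = 4.
The system is consistent.

yes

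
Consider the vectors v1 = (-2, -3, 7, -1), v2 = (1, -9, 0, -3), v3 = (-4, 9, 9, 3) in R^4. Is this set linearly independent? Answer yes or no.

no

Form the matrix with these vectors as rows and row reduce.
R2 ← R2 + (1/2)·R1: [0, -21/2, 7/2, -7/2]
R3 ← R3 − (2)·R1: [0, 15, -5, 5]
R3 ← R3 + (10/7)·R2: [0, 0, 0, 0]
2 nonzero rows, so the 3 vectors span a space of dimension 2.
Since 2 < 3, the vectors are linearly dependent.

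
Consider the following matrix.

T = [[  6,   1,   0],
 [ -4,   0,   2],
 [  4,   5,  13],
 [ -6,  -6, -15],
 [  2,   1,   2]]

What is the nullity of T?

Row reduce to echelon form.
R2 ← R2 + (2/3)·R1: [0, 2/3, 2]
R3 ← R3 − (2/3)·R1: [0, 13/3, 13]
R4 ← R4 + R1: [0, -5, -15]
R5 ← R5 − (1/3)·R1: [0, 2/3, 2]
R3 ← R3 − (13/2)·R2: [0, 0, 0]
R4 ← R4 + (15/2)·R2: [0, 0, 0]
R5 ← R5 − R2: [0, 0, 0]
2 nonzero rows, so rank(T) = 2.
T has 3 columns; by rank–nullity, nullity = 3 − 2 = 1.

1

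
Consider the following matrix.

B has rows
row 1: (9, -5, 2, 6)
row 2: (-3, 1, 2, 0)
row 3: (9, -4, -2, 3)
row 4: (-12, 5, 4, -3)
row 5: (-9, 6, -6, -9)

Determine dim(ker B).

2

Row reduce to echelon form.
R2 ← R2 + (1/3)·R1: [0, -2/3, 8/3, 2]
R3 ← R3 − R1: [0, 1, -4, -3]
R4 ← R4 + (4/3)·R1: [0, -5/3, 20/3, 5]
R5 ← R5 + R1: [0, 1, -4, -3]
R3 ← R3 + (3/2)·R2: [0, 0, 0, 0]
R4 ← R4 − (5/2)·R2: [0, 0, 0, 0]
R5 ← R5 + (3/2)·R2: [0, 0, 0, 0]
2 nonzero rows, so rank(B) = 2.
B has 4 columns; by rank–nullity, nullity = 4 − 2 = 2.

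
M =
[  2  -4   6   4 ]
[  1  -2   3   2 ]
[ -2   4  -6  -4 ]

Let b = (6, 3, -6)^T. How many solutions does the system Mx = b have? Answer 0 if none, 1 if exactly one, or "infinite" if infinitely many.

infinite

Row reduce the augmented matrix [M | b].
R2 ← R2 − (1/2)·R1: [0, 0, 0, 0, 0]
R3 ← R3 + R1: [0, 0, 0, 0, 0]
The echelon form has 1 nonzero rows, and every pivot lies in the first 4 columns, so rank(M) = rank([M|b]) = 1.
The system is consistent.
rank = 1 < 4 unknowns, so there are infinitely many solutions.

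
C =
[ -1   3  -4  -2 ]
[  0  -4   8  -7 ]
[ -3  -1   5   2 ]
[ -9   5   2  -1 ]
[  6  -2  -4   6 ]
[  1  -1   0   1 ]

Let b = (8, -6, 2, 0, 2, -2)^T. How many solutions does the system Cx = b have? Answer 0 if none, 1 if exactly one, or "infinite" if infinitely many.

Row reduce the augmented matrix [C | b].
R3 ← R3 − (3)·R1: [0, -10, 17, 8, -22]
R4 ← R4 − (9)·R1: [0, -22, 38, 17, -72]
R5 ← R5 + (6)·R1: [0, 16, -28, -6, 50]
R6 ← R6 + R1: [0, 2, -4, -1, 6]
R3 ← R3 − (5/2)·R2: [0, 0, -3, 51/2, -7]
R4 ← R4 − (11/2)·R2: [0, 0, -6, 111/2, -39]
R5 ← R5 + (4)·R2: [0, 0, 4, -34, 26]
R6 ← R6 + (1/2)·R2: [0, 0, 0, -9/2, 3]
R4 ← R4 − (2)·R3: [0, 0, 0, 9/2, -25]
R5 ← R5 + (4/3)·R3: [0, 0, 0, 0, 50/3]
R6 ← R6 + R4: [0, 0, 0, 0, -22]
R6 ← R6 + (33/25)·R5: [0, 0, 0, 0, 0]
The echelon form has 5 nonzero rows; the last pivot sits in the augmented column, so rank(C) = 4 but rank([C|b]) = 5.
Since the ranks differ, the system is inconsistent.
It has no solutions.

0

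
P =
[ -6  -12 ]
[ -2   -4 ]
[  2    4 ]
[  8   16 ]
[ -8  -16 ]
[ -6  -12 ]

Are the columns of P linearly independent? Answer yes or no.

Row reduce P to echelon form.
R2 ← R2 − (1/3)·R1: [0, 0]
R3 ← R3 + (1/3)·R1: [0, 0]
R4 ← R4 + (4/3)·R1: [0, 0]
R5 ← R5 − (4/3)·R1: [0, 0]
R6 ← R6 − R1: [0, 0]
1 pivot among 2 columns.
Only 1 < 2 pivot columns, so the columns are linearly dependent.

no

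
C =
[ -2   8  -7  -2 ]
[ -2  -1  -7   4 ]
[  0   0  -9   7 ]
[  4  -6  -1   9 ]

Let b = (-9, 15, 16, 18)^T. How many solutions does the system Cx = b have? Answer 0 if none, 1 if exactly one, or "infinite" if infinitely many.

infinite

Row reduce the augmented matrix [C | b].
R2 ← R2 − R1: [0, -9, 0, 6, 24]
R4 ← R4 + (2)·R1: [0, 10, -15, 5, 0]
R4 ← R4 + (10/9)·R2: [0, 0, -15, 35/3, 80/3]
R4 ← R4 − (5/3)·R3: [0, 0, 0, 0, 0]
The echelon form has 3 nonzero rows, and every pivot lies in the first 4 columns, so rank(C) = rank([C|b]) = 3.
The system is consistent.
rank = 3 < 4 unknowns, so there are infinitely many solutions.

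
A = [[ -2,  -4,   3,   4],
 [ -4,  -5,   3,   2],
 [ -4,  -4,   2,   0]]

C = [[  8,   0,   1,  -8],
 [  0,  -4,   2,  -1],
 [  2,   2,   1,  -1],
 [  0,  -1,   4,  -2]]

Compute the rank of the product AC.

First compute AC:
[[-10,  18,   9,   9],
 [-26,  24,  -3,  30],
 [-28,  20, -10,  34]]
Now row reduce the product.
R2 ← R2 − (13/5)·R1: [0, -114/5, -132/5, 33/5]
R3 ← R3 − (14/5)·R1: [0, -152/5, -176/5, 44/5]
R3 ← R3 − (4/3)·R2: [0, 0, 0, 0]
2 nonzero rows, so rank(AC) = 2.

2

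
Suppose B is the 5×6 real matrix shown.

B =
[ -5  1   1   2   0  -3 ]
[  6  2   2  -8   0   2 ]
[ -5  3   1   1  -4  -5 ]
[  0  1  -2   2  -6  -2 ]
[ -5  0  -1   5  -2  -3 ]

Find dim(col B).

Row reduce to echelon form.
R2 ← R2 + (6/5)·R1: [0, 16/5, 16/5, -28/5, 0, -8/5]
R3 ← R3 − R1: [0, 2, 0, -1, -4, -2]
R5 ← R5 − R1: [0, -1, -2, 3, -2, 0]
R3 ← R3 − (5/8)·R2: [0, 0, -2, 5/2, -4, -1]
R4 ← R4 − (5/16)·R2: [0, 0, -3, 15/4, -6, -3/2]
R5 ← R5 + (5/16)·R2: [0, 0, -1, 5/4, -2, -1/2]
R4 ← R4 − (3/2)·R3: [0, 0, 0, 0, 0, 0]
R5 ← R5 − (1/2)·R3: [0, 0, 0, 0, 0, 0]
Echelon form has 3 nonzero rows, so rank(B) = 3.
The column space has dimension equal to the rank: 3.

3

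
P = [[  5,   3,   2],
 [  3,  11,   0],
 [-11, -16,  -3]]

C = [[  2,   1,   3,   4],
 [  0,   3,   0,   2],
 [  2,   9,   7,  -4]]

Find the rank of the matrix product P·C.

First compute PC:
[[ 14,  32,  29,  18],
 [  6,  36,   9,  34],
 [-28, -86, -54, -64]]
Now row reduce the product.
R2 ← R2 − (3/7)·R1: [0, 156/7, -24/7, 184/7]
R3 ← R3 + (2)·R1: [0, -22, 4, -28]
R3 ← R3 + (77/78)·R2: [0, 0, 8/13, -80/39]
3 nonzero rows, so rank(PC) = 3.

3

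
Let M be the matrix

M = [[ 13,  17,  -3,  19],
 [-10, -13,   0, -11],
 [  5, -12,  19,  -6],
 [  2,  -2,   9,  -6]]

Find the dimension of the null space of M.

Row reduce to echelon form.
R2 ← R2 + (10/13)·R1: [0, 1/13, -30/13, 47/13]
R3 ← R3 − (5/13)·R1: [0, -241/13, 262/13, -173/13]
R4 ← R4 − (2/13)·R1: [0, -60/13, 123/13, -116/13]
R3 ← R3 + (241)·R2: [0, 0, -536, 858]
R4 ← R4 + (60)·R2: [0, 0, -129, 208]
R4 ← R4 − (129/536)·R3: [0, 0, 0, 403/268]
4 nonzero rows, so rank(M) = 4.
M has 4 columns; by rank–nullity, nullity = 4 − 4 = 0.

0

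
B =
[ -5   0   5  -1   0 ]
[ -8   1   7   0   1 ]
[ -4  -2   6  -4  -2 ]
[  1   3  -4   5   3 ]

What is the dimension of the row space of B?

2

Row reduce to echelon form.
R2 ← R2 − (8/5)·R1: [0, 1, -1, 8/5, 1]
R3 ← R3 − (4/5)·R1: [0, -2, 2, -16/5, -2]
R4 ← R4 + (1/5)·R1: [0, 3, -3, 24/5, 3]
R3 ← R3 + (2)·R2: [0, 0, 0, 0, 0]
R4 ← R4 − (3)·R2: [0, 0, 0, 0, 0]
Echelon form has 2 nonzero rows, so rank(B) = 2.
The row space has dimension equal to the rank: 2.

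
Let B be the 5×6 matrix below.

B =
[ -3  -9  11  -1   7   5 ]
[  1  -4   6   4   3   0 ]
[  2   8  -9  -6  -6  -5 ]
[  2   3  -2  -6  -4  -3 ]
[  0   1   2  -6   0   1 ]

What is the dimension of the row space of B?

Row reduce to echelon form.
R2 ← R2 + (1/3)·R1: [0, -7, 29/3, 11/3, 16/3, 5/3]
R3 ← R3 + (2/3)·R1: [0, 2, -5/3, -20/3, -4/3, -5/3]
R4 ← R4 + (2/3)·R1: [0, -3, 16/3, -20/3, 2/3, 1/3]
R3 ← R3 + (2/7)·R2: [0, 0, 23/21, -118/21, 4/21, -25/21]
R4 ← R4 − (3/7)·R2: [0, 0, 25/21, -173/21, -34/21, -8/21]
R5 ← R5 + (1/7)·R2: [0, 0, 71/21, -115/21, 16/21, 26/21]
R4 ← R4 − (25/23)·R3: [0, 0, 0, -49/23, -42/23, 21/23]
R5 ← R5 − (71/23)·R3: [0, 0, 0, 273/23, 4/23, 113/23]
R5 ← R5 + (39/7)·R4: [0, 0, 0, 0, -10, 10]
Echelon form has 5 nonzero rows, so rank(B) = 5.
The row space has dimension equal to the rank: 5.

5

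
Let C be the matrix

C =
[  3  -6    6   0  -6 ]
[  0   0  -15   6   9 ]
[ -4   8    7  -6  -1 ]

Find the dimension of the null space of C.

3

Row reduce to echelon form.
R3 ← R3 + (4/3)·R1: [0, 0, 15, -6, -9]
R3 ← R3 + R2: [0, 0, 0, 0, 0]
2 nonzero rows, so rank(C) = 2.
C has 5 columns; by rank–nullity, nullity = 5 − 2 = 3.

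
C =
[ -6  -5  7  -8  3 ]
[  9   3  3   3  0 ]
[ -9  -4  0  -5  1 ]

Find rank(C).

2

Row reduce to echelon form.
R2 ← R2 + (3/2)·R1: [0, -9/2, 27/2, -9, 9/2]
R3 ← R3 − (3/2)·R1: [0, 7/2, -21/2, 7, -7/2]
R3 ← R3 + (7/9)·R2: [0, 0, 0, 0, 0]
Echelon form has 2 nonzero rows, so rank(C) = 2.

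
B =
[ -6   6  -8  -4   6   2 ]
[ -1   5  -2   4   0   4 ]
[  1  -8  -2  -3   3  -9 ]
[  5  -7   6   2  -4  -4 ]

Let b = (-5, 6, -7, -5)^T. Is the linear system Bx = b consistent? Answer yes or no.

Row reduce the augmented matrix [B | b].
R2 ← R2 − (1/6)·R1: [0, 4, -2/3, 14/3, -1, 11/3, 41/6]
R3 ← R3 + (1/6)·R1: [0, -7, -10/3, -11/3, 4, -26/3, -47/6]
R4 ← R4 + (5/6)·R1: [0, -2, -2/3, -4/3, 1, -7/3, -55/6]
R3 ← R3 + (7/4)·R2: [0, 0, -9/2, 9/2, 9/4, -9/4, 33/8]
R4 ← R4 + (1/2)·R2: [0, 0, -1, 1, 1/2, -1/2, -23/4]
R4 ← R4 − (2/9)·R3: [0, 0, 0, 0, 0, 0, -20/3]
The echelon form has 4 nonzero rows; the last pivot sits in the augmented column, so rank(B) = 3 but rank([B|b]) = 4.
Since the ranks differ, the system is inconsistent.

no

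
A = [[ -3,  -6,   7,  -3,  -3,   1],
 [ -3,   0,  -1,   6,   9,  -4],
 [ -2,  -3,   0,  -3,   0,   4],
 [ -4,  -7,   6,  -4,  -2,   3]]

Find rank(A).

3

Row reduce to echelon form.
R2 ← R2 − R1: [0, 6, -8, 9, 12, -5]
R3 ← R3 − (2/3)·R1: [0, 1, -14/3, -1, 2, 10/3]
R4 ← R4 − (4/3)·R1: [0, 1, -10/3, 0, 2, 5/3]
R3 ← R3 − (1/6)·R2: [0, 0, -10/3, -5/2, 0, 25/6]
R4 ← R4 − (1/6)·R2: [0, 0, -2, -3/2, 0, 5/2]
R4 ← R4 − (3/5)·R3: [0, 0, 0, 0, 0, 0]
Echelon form has 3 nonzero rows, so rank(A) = 3.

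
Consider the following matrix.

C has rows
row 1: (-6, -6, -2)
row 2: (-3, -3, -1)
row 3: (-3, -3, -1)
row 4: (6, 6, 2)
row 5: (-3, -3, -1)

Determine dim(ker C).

2

Row reduce to echelon form.
R2 ← R2 − (1/2)·R1: [0, 0, 0]
R3 ← R3 − (1/2)·R1: [0, 0, 0]
R4 ← R4 + R1: [0, 0, 0]
R5 ← R5 − (1/2)·R1: [0, 0, 0]
1 nonzero row, so rank(C) = 1.
C has 3 columns; by rank–nullity, nullity = 3 − 1 = 2.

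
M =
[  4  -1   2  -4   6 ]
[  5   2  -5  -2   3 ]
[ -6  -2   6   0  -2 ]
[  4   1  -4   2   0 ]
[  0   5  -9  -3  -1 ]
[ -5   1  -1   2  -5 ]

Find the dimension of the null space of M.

Row reduce to echelon form.
R2 ← R2 − (5/4)·R1: [0, 13/4, -15/2, 3, -9/2]
R3 ← R3 + (3/2)·R1: [0, -7/2, 9, -6, 7]
R4 ← R4 − R1: [0, 2, -6, 6, -6]
R6 ← R6 + (5/4)·R1: [0, -1/4, 3/2, -3, 5/2]
R3 ← R3 + (14/13)·R2: [0, 0, 12/13, -36/13, 28/13]
R4 ← R4 − (8/13)·R2: [0, 0, -18/13, 54/13, -42/13]
R5 ← R5 − (20/13)·R2: [0, 0, 33/13, -99/13, 77/13]
R6 ← R6 + (1/13)·R2: [0, 0, 12/13, -36/13, 28/13]
R4 ← R4 + (3/2)·R3: [0, 0, 0, 0, 0]
R5 ← R5 − (11/4)·R3: [0, 0, 0, 0, 0]
R6 ← R6 − R3: [0, 0, 0, 0, 0]
3 nonzero rows, so rank(M) = 3.
M has 5 columns; by rank–nullity, nullity = 5 − 3 = 2.

2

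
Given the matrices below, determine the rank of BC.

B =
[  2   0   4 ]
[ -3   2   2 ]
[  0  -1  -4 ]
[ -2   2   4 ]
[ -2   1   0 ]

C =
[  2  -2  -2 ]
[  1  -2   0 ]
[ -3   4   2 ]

2

First compute BC:
[[ -8,  12,   4],
 [-10,  10,  10],
 [ 11, -14,  -8],
 [-14,  16,  12],
 [ -3,   2,   4]]
Now row reduce the product.
R2 ← R2 − (5/4)·R1: [0, -5, 5]
R3 ← R3 + (11/8)·R1: [0, 5/2, -5/2]
R4 ← R4 − (7/4)·R1: [0, -5, 5]
R5 ← R5 − (3/8)·R1: [0, -5/2, 5/2]
R3 ← R3 + (1/2)·R2: [0, 0, 0]
R4 ← R4 − R2: [0, 0, 0]
R5 ← R5 − (1/2)·R2: [0, 0, 0]
2 nonzero rows, so rank(BC) = 2.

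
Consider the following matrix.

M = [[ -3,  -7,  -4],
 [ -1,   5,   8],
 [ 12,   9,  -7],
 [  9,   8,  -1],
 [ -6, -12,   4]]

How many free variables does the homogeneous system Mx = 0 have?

Row reduce to echelon form.
R2 ← R2 − (1/3)·R1: [0, 22/3, 28/3]
R3 ← R3 + (4)·R1: [0, -19, -23]
R4 ← R4 + (3)·R1: [0, -13, -13]
R5 ← R5 − (2)·R1: [0, 2, 12]
R3 ← R3 + (57/22)·R2: [0, 0, 13/11]
R4 ← R4 + (39/22)·R2: [0, 0, 39/11]
R5 ← R5 − (3/11)·R2: [0, 0, 104/11]
R4 ← R4 − (3)·R3: [0, 0, 0]
R5 ← R5 − (8)·R3: [0, 0, 0]
3 nonzero rows, so rank(M) = 3.
M has 3 columns; by rank–nullity, nullity = 3 − 3 = 0.

0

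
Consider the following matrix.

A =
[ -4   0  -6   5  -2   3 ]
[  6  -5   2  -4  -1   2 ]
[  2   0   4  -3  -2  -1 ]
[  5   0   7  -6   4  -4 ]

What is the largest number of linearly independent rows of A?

Row reduce to echelon form.
R2 ← R2 + (3/2)·R1: [0, -5, -7, 7/2, -4, 13/2]
R3 ← R3 + (1/2)·R1: [0, 0, 1, -1/2, -3, 1/2]
R4 ← R4 + (5/4)·R1: [0, 0, -1/2, 1/4, 3/2, -1/4]
R4 ← R4 + (1/2)·R3: [0, 0, 0, 0, 0, 0]
Echelon form has 3 nonzero rows, so rank(A) = 3.
The rank gives the maximum number of linearly independent rows: 3.

3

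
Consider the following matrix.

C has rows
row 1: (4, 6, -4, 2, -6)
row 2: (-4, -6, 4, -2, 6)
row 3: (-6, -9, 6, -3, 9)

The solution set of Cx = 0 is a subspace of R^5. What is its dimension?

Row reduce to echelon form.
R2 ← R2 + R1: [0, 0, 0, 0, 0]
R3 ← R3 + (3/2)·R1: [0, 0, 0, 0, 0]
1 nonzero row, so rank(C) = 1.
C has 5 columns; by rank–nullity, nullity = 5 − 1 = 4.

4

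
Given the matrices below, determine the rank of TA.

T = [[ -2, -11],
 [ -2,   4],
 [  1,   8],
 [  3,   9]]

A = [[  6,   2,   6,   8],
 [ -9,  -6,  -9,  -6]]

2

First compute TA:
[[ 87,  62,  87,  50],
 [-48, -28, -48, -40],
 [-66, -46, -66, -40],
 [-63, -48, -63, -30]]
Now row reduce the product.
R2 ← R2 + (16/29)·R1: [0, 180/29, 0, -360/29]
R3 ← R3 + (22/29)·R1: [0, 30/29, 0, -60/29]
R4 ← R4 + (21/29)·R1: [0, -90/29, 0, 180/29]
R3 ← R3 − (1/6)·R2: [0, 0, 0, 0]
R4 ← R4 + (1/2)·R2: [0, 0, 0, 0]
2 nonzero rows, so rank(TA) = 2.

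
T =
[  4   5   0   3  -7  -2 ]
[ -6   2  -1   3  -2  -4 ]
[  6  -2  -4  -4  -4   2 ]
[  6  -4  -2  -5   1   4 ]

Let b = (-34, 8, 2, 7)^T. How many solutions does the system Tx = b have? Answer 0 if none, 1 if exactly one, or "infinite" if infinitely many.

infinite

Row reduce the augmented matrix [T | b].
R2 ← R2 + (3/2)·R1: [0, 19/2, -1, 15/2, -25/2, -7, -43]
R3 ← R3 − (3/2)·R1: [0, -19/2, -4, -17/2, 13/2, 5, 53]
R4 ← R4 − (3/2)·R1: [0, -23/2, -2, -19/2, 23/2, 7, 58]
R3 ← R3 + R2: [0, 0, -5, -1, -6, -2, 10]
R4 ← R4 + (23/19)·R2: [0, 0, -61/19, -8/19, -69/19, -28/19, 113/19]
R4 ← R4 − (61/95)·R3: [0, 0, 0, 21/95, 21/95, -18/95, -9/19]
The echelon form has 4 nonzero rows, and every pivot lies in the first 6 columns, so rank(T) = rank([T|b]) = 4.
The system is consistent.
rank = 4 < 6 unknowns, so there are infinitely many solutions.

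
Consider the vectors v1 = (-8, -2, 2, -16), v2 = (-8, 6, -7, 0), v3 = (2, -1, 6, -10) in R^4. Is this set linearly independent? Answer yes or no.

yes

Form the matrix with these vectors as rows and row reduce.
R2 ← R2 − R1: [0, 8, -9, 16]
R3 ← R3 + (1/4)·R1: [0, -3/2, 13/2, -14]
R3 ← R3 + (3/16)·R2: [0, 0, 77/16, -11]
3 nonzero rows, so the 3 vectors span a space of dimension 3.
Since 3 = 3, the vectors are linearly independent.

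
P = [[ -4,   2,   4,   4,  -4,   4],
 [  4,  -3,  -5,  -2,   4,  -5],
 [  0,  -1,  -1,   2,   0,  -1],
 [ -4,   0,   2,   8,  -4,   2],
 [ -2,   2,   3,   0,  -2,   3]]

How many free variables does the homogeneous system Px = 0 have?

Row reduce to echelon form.
R2 ← R2 + R1: [0, -1, -1, 2, 0, -1]
R4 ← R4 − R1: [0, -2, -2, 4, 0, -2]
R5 ← R5 − (1/2)·R1: [0, 1, 1, -2, 0, 1]
R3 ← R3 − R2: [0, 0, 0, 0, 0, 0]
R4 ← R4 − (2)·R2: [0, 0, 0, 0, 0, 0]
R5 ← R5 + R2: [0, 0, 0, 0, 0, 0]
2 nonzero rows, so rank(P) = 2.
P has 6 columns; by rank–nullity, nullity = 6 − 2 = 4.

4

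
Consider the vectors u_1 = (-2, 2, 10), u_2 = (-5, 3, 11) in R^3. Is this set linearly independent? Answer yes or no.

Form the matrix with these vectors as rows and row reduce.
R2 ← R2 − (5/2)·R1: [0, -2, -14]
2 nonzero rows, so the 2 vectors span a space of dimension 2.
Since 2 = 2, the vectors are linearly independent.

yes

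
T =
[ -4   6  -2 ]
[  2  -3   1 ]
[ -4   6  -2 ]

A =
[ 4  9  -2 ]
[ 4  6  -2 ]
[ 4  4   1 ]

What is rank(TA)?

1

First compute TA:
[[  0,  -8,  -6],
 [  0,   4,   3],
 [  0,  -8,  -6]]
Now row reduce the product.
R2 ← R2 + (1/2)·R1: [0, 0, 0]
R3 ← R3 − R1: [0, 0, 0]
1 nonzero row, so rank(TA) = 1.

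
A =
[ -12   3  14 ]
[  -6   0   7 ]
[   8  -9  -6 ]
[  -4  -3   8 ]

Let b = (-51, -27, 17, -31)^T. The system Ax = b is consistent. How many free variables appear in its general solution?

0

Row reduce the augmented matrix [A | b].
R2 ← R2 − (1/2)·R1: [0, -3/2, 0, -3/2]
R3 ← R3 + (2/3)·R1: [0, -7, 10/3, -17]
R4 ← R4 − (1/3)·R1: [0, -4, 10/3, -14]
R3 ← R3 − (14/3)·R2: [0, 0, 10/3, -10]
R4 ← R4 − (8/3)·R2: [0, 0, 10/3, -10]
R4 ← R4 − R3: [0, 0, 0, 0]
The echelon form has 3 nonzero rows, and every pivot lies in the first 3 columns, so rank(A) = rank([A|b]) = 3.
The system is consistent.
Free variables = (unknowns) − (rank) = 3 − 3 = 0.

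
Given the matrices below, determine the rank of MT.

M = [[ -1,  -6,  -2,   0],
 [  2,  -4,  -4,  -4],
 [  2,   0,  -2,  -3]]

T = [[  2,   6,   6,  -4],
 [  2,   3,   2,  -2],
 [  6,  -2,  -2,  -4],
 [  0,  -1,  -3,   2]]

2

First compute MT:
[[-26, -20, -14,  24],
 [-28,  12,  24,   8],
 [ -8,  19,  25,  -6]]
Now row reduce the product.
R2 ← R2 − (14/13)·R1: [0, 436/13, 508/13, -232/13]
R3 ← R3 − (4/13)·R1: [0, 327/13, 381/13, -174/13]
R3 ← R3 − (3/4)·R2: [0, 0, 0, 0]
2 nonzero rows, so rank(MT) = 2.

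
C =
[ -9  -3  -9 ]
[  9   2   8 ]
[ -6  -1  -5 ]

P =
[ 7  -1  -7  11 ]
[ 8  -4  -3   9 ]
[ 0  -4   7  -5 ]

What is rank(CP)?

First compute CP:
[[-87,  57,   9, -81],
 [ 79, -49, -13,  77],
 [-50,  30,  10, -50]]
Now row reduce the product.
R2 ← R2 + (79/87)·R1: [0, 80/29, -140/29, 100/29]
R3 ← R3 − (50/87)·R1: [0, -80/29, 140/29, -100/29]
R3 ← R3 + R2: [0, 0, 0, 0]
2 nonzero rows, so rank(CP) = 2.

2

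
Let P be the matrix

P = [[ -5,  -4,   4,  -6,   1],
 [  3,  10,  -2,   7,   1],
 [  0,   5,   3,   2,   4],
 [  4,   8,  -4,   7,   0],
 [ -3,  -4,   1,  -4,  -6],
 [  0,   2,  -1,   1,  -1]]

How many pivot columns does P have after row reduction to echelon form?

Row reduce to echelon form.
R2 ← R2 + (3/5)·R1: [0, 38/5, 2/5, 17/5, 8/5]
R4 ← R4 + (4/5)·R1: [0, 24/5, -4/5, 11/5, 4/5]
R5 ← R5 − (3/5)·R1: [0, -8/5, -7/5, -2/5, -33/5]
R3 ← R3 − (25/38)·R2: [0, 0, 52/19, -9/38, 56/19]
R4 ← R4 − (12/19)·R2: [0, 0, -20/19, 1/19, -4/19]
R5 ← R5 + (4/19)·R2: [0, 0, -25/19, 6/19, -119/19]
R6 ← R6 − (5/19)·R2: [0, 0, -21/19, 2/19, -27/19]
R4 ← R4 + (5/13)·R3: [0, 0, 0, -1/26, 12/13]
R5 ← R5 + (25/52)·R3: [0, 0, 0, 21/104, -63/13]
R6 ← R6 + (21/52)·R3: [0, 0, 0, 1/104, -3/13]
R5 ← R5 + (21/4)·R4: [0, 0, 0, 0, 0]
R6 ← R6 + (1/4)·R4: [0, 0, 0, 0, 0]
Echelon form has 4 nonzero rows, so rank(P) = 4.
Each nonzero row contributes one pivot column: 4 pivot columns.

4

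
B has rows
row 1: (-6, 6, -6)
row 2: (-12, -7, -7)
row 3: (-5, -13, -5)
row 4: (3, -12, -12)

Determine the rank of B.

3

Row reduce to echelon form.
R2 ← R2 − (2)·R1: [0, -19, 5]
R3 ← R3 − (5/6)·R1: [0, -18, 0]
R4 ← R4 + (1/2)·R1: [0, -9, -15]
R3 ← R3 − (18/19)·R2: [0, 0, -90/19]
R4 ← R4 − (9/19)·R2: [0, 0, -330/19]
R4 ← R4 − (11/3)·R3: [0, 0, 0]
Echelon form has 3 nonzero rows, so rank(B) = 3.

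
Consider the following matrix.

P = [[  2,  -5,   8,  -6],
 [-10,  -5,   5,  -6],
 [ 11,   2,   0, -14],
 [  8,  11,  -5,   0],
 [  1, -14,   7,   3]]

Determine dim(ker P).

0

Row reduce to echelon form.
R2 ← R2 + (5)·R1: [0, -30, 45, -36]
R3 ← R3 − (11/2)·R1: [0, 59/2, -44, 19]
R4 ← R4 − (4)·R1: [0, 31, -37, 24]
R5 ← R5 − (1/2)·R1: [0, -23/2, 3, 6]
R3 ← R3 + (59/60)·R2: [0, 0, 1/4, -82/5]
R4 ← R4 + (31/30)·R2: [0, 0, 19/2, -66/5]
R5 ← R5 − (23/60)·R2: [0, 0, -57/4, 99/5]
R4 ← R4 − (38)·R3: [0, 0, 0, 610]
R5 ← R5 + (57)·R3: [0, 0, 0, -915]
R5 ← R5 + (3/2)·R4: [0, 0, 0, 0]
4 nonzero rows, so rank(P) = 4.
P has 4 columns; by rank–nullity, nullity = 4 − 4 = 0.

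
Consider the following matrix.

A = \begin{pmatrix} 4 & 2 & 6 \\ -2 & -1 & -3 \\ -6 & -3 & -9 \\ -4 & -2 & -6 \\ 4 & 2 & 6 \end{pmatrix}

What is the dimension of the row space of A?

Row reduce to echelon form.
R2 ← R2 + (1/2)·R1: [0, 0, 0]
R3 ← R3 + (3/2)·R1: [0, 0, 0]
R4 ← R4 + R1: [0, 0, 0]
R5 ← R5 − R1: [0, 0, 0]
Echelon form has 1 nonzero row, so rank(A) = 1.
The row space has dimension equal to the rank: 1.

1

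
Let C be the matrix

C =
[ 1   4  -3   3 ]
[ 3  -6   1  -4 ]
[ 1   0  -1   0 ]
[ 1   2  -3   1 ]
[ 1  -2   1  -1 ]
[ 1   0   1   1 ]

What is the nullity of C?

1

Row reduce to echelon form.
R2 ← R2 − (3)·R1: [0, -18, 10, -13]
R3 ← R3 − R1: [0, -4, 2, -3]
R4 ← R4 − R1: [0, -2, 0, -2]
R5 ← R5 − R1: [0, -6, 4, -4]
R6 ← R6 − R1: [0, -4, 4, -2]
R3 ← R3 − (2/9)·R2: [0, 0, -2/9, -1/9]
R4 ← R4 − (1/9)·R2: [0, 0, -10/9, -5/9]
R5 ← R5 − (1/3)·R2: [0, 0, 2/3, 1/3]
R6 ← R6 − (2/9)·R2: [0, 0, 16/9, 8/9]
R4 ← R4 − (5)·R3: [0, 0, 0, 0]
R5 ← R5 + (3)·R3: [0, 0, 0, 0]
R6 ← R6 + (8)·R3: [0, 0, 0, 0]
3 nonzero rows, so rank(C) = 3.
C has 4 columns; by rank–nullity, nullity = 4 − 3 = 1.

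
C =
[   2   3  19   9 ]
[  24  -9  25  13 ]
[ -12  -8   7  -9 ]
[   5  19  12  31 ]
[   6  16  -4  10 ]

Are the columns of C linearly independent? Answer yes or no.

Row reduce C to echelon form.
R2 ← R2 − (12)·R1: [0, -45, -203, -95]
R3 ← R3 + (6)·R1: [0, 10, 121, 45]
R4 ← R4 − (5/2)·R1: [0, 23/2, -71/2, 17/2]
R5 ← R5 − (3)·R1: [0, 7, -61, -17]
R3 ← R3 + (2/9)·R2: [0, 0, 683/9, 215/9]
R4 ← R4 + (23/90)·R2: [0, 0, -3932/45, -142/9]
R5 ← R5 + (7/45)·R2: [0, 0, -4166/45, -286/9]
R4 ← R4 + (3932/3415)·R3: [0, 0, 0, 8010/683]
R5 ← R5 + (4166/3415)·R3: [0, 0, 0, -1800/683]
R5 ← R5 + (20/89)·R4: [0, 0, 0, 0]
4 pivots among 4 columns.
Every column is a pivot column, so the columns are linearly independent.

yes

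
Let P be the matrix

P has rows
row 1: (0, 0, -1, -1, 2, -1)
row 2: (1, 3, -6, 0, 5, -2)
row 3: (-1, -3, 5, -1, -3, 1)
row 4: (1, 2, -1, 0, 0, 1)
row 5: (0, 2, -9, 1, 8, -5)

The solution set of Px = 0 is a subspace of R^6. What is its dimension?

3

Row reduce to echelon form.
Swap R1 ↔ R2
R3 ← R3 + R1: [0, 0, -1, -1, 2, -1]
R4 ← R4 − R1: [0, -1, 5, 0, -5, 3]
Swap R2 ↔ R4
R5 ← R5 + (2)·R2: [0, 0, 1, 1, -2, 1]
R4 ← R4 − R3: [0, 0, 0, 0, 0, 0]
R5 ← R5 + R3: [0, 0, 0, 0, 0, 0]
3 nonzero rows, so rank(P) = 3.
P has 6 columns; by rank–nullity, nullity = 6 − 3 = 3.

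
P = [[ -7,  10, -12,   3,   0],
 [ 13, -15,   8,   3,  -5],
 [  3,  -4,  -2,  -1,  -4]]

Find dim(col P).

Row reduce to echelon form.
R2 ← R2 + (13/7)·R1: [0, 25/7, -100/7, 60/7, -5]
R3 ← R3 + (3/7)·R1: [0, 2/7, -50/7, 2/7, -4]
R3 ← R3 − (2/25)·R2: [0, 0, -6, -2/5, -18/5]
Echelon form has 3 nonzero rows, so rank(P) = 3.
The column space has dimension equal to the rank: 3.

3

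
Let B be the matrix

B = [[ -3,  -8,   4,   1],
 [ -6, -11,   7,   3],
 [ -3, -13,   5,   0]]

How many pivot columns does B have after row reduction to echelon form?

Row reduce to echelon form.
R2 ← R2 − (2)·R1: [0, 5, -1, 1]
R3 ← R3 − R1: [0, -5, 1, -1]
R3 ← R3 + R2: [0, 0, 0, 0]
Echelon form has 2 nonzero rows, so rank(B) = 2.
Each nonzero row contributes one pivot column: 2 pivot columns.

2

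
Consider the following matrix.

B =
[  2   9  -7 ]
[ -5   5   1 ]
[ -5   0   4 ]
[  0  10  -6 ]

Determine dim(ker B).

Row reduce to echelon form.
R2 ← R2 + (5/2)·R1: [0, 55/2, -33/2]
R3 ← R3 + (5/2)·R1: [0, 45/2, -27/2]
R3 ← R3 − (9/11)·R2: [0, 0, 0]
R4 ← R4 − (4/11)·R2: [0, 0, 0]
2 nonzero rows, so rank(B) = 2.
B has 3 columns; by rank–nullity, nullity = 3 − 2 = 1.

1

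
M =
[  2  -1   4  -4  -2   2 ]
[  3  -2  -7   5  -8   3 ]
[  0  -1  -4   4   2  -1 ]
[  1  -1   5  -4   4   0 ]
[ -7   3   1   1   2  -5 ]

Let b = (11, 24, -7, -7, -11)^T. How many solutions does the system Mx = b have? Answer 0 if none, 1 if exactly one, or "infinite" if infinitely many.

Row reduce the augmented matrix [M | b].
R2 ← R2 − (3/2)·R1: [0, -1/2, -13, 11, -5, 0, 15/2]
R4 ← R4 − (1/2)·R1: [0, -1/2, 3, -2, 5, -1, -25/2]
R5 ← R5 + (7/2)·R1: [0, -1/2, 15, -13, -5, 2, 55/2]
R3 ← R3 − (2)·R2: [0, 0, 22, -18, 12, -1, -22]
R4 ← R4 − R2: [0, 0, 16, -13, 10, -1, -20]
R5 ← R5 − R2: [0, 0, 28, -24, 0, 2, 20]
R4 ← R4 − (8/11)·R3: [0, 0, 0, 1/11, 14/11, -3/11, -4]
R5 ← R5 − (14/11)·R3: [0, 0, 0, -12/11, -168/11, 36/11, 48]
R5 ← R5 + (12)·R4: [0, 0, 0, 0, 0, 0, 0]
The echelon form has 4 nonzero rows, and every pivot lies in the first 6 columns, so rank(M) = rank([M|b]) = 4.
The system is consistent.
rank = 4 < 6 unknowns, so there are infinitely many solutions.

infinite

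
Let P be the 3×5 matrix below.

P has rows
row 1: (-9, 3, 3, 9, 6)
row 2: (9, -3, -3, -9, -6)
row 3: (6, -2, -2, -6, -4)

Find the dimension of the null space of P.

Row reduce to echelon form.
R2 ← R2 + R1: [0, 0, 0, 0, 0]
R3 ← R3 + (2/3)·R1: [0, 0, 0, 0, 0]
1 nonzero row, so rank(P) = 1.
P has 5 columns; by rank–nullity, nullity = 5 − 1 = 4.

4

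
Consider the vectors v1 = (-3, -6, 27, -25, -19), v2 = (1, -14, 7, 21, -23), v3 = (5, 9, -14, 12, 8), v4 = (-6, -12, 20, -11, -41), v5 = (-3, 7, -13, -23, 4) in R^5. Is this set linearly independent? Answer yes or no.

yes

Form the matrix with these vectors as rows and row reduce.
R2 ← R2 + (1/3)·R1: [0, -16, 16, 38/3, -88/3]
R3 ← R3 + (5/3)·R1: [0, -1, 31, -89/3, -71/3]
R4 ← R4 − (2)·R1: [0, 0, -34, 39, -3]
R5 ← R5 − R1: [0, 13, -40, 2, 23]
R3 ← R3 − (1/16)·R2: [0, 0, 30, -731/24, -131/6]
R5 ← R5 + (13/16)·R2: [0, 0, -27, 295/24, -5/6]
R4 ← R4 + (17/15)·R3: [0, 0, 0, 1613/360, -2497/90]
R5 ← R5 + (9/10)·R3: [0, 0, 0, -3629/240, -1229/60]
R5 ← R5 + (10887/3226)·R4: [0, 0, 0, 0, -368133/3226]
5 nonzero rows, so the 5 vectors span a space of dimension 5.
Since 5 = 5, the vectors are linearly independent.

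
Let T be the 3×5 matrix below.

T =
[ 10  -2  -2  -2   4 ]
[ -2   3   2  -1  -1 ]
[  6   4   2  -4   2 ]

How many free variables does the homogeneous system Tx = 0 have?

3

Row reduce to echelon form.
R2 ← R2 + (1/5)·R1: [0, 13/5, 8/5, -7/5, -1/5]
R3 ← R3 − (3/5)·R1: [0, 26/5, 16/5, -14/5, -2/5]
R3 ← R3 − (2)·R2: [0, 0, 0, 0, 0]
2 nonzero rows, so rank(T) = 2.
T has 5 columns; by rank–nullity, nullity = 5 − 2 = 3.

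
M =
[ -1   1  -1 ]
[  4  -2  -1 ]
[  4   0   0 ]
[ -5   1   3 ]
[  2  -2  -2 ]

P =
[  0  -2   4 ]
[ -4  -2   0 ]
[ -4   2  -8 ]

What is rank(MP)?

First compute MP:
[[  0,  -2,   4],
 [ 12,  -6,  24],
 [  0,  -8,  16],
 [-16,  14, -44],
 [ 16,  -4,  24]]
Now row reduce the product.
Swap R1 ↔ R2
R4 ← R4 + (4/3)·R1: [0, 6, -12]
R5 ← R5 − (4/3)·R1: [0, 4, -8]
R3 ← R3 − (4)·R2: [0, 0, 0]
R4 ← R4 + (3)·R2: [0, 0, 0]
R5 ← R5 + (2)·R2: [0, 0, 0]
2 nonzero rows, so rank(MP) = 2.

2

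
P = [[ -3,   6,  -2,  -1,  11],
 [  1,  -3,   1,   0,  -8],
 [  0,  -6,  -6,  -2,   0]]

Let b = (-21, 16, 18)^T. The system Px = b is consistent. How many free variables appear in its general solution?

2

Row reduce the augmented matrix [P | b].
R2 ← R2 + (1/3)·R1: [0, -1, 1/3, -1/3, -13/3, 9]
R3 ← R3 − (6)·R2: [0, 0, -8, 0, 26, -36]
The echelon form has 3 nonzero rows, and every pivot lies in the first 5 columns, so rank(P) = rank([P|b]) = 3.
The system is consistent.
Free variables = (unknowns) − (rank) = 5 − 3 = 2.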